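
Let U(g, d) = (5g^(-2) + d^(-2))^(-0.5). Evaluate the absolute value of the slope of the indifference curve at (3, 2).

For CES with ρ = -2, MRS = (5/1)·(d/g)^3.
At (3, 2): MRS = 40/27.
So at (3, 2) the consumer would give up 40/27 units of d for one more unit of g.

MRS = 40/27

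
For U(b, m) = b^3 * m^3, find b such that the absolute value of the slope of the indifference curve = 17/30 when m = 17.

MU_b = 3·b^2·m^3 and MU_m = 3·b^3·m^2.
MRS = MU_b/MU_m = m/b.
Substitute m = 17: MRS = 17/b. Setting 17/b = 17/30 gives b = 17/(17/30) = 30.

b = 30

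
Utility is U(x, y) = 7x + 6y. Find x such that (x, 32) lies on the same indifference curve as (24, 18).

U(24, 18) = 276.
Set U(x, 32) = 276 and solve.
7x + 6·32 = 276 ⇒ 7x = 84 ⇒ x = 12.
Check: U(12, 32) = 276.

x = 12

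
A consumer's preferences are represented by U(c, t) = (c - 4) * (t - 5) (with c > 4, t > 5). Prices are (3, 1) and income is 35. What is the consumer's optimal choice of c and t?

MU_c = (t−5), MU_t = (c−4).
MRS = (t−5)/(c−4).
Tangency: set MRS = p_c/p_t = 3/1 = 3.
So (t − 5)/(c − 4) = 3, i.e. (t − 5) = 3·(c − 4).
Rewrite the budget in excess-of-subsistence terms: 3·(c − 4) + 1·(t − 5) = 35 − 3·4 − 1·5 = 18.
Substituting, 6·(c − 4) = 18, so c − 4 = 3 and c* = 7.
Then t − 5 = 3·3 = 9, so t* = 14.

c* = 7, t* = 14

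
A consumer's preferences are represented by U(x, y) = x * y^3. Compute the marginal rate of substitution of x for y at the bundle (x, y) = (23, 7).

MRS = 7/69

MU_x = y^3 and MU_y = 3·x·y^2.
MRS = MU_x/MU_y = (1/3)·y/x.
At (23, 7): MRS = 7/69.
The indifference curve has slope −7/69 at this bundle.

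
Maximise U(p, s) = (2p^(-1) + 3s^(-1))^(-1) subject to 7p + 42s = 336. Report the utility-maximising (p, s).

For CES with ρ = -1, MRS = (2/3)·(s/p)^2.
Tangency: set MRS = p_p/p_s = 7/42 = 1/6.
So (s/p)^2 = 0.25; taking the square root, s/p = 0.5, i.e. s = 0.5·p.
Substitute into the budget 7·p + 42·s = 336: 28·p = 336, so p* = 12 and s* = 0.5·12 = 6.

p* = 12, s* = 6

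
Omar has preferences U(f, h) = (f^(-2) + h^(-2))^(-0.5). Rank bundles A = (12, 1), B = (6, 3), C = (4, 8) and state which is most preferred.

Bundle C

Evaluate utility at each bundle:
U(A) = 0.997.
U(B) = 2.683.
U(C) = 3.578.
Highest utility is C, so C ≻ B ≻ A.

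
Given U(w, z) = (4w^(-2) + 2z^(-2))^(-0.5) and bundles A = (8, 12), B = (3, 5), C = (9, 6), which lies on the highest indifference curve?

Evaluate utility at each bundle:
U(A) = 3.618.
U(B) = 1.381.
U(C) = 3.087.
Highest utility is A, so A ≻ C ≻ B.

Bundle A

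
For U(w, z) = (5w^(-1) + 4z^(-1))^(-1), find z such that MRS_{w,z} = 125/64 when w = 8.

z = 10

For CES with ρ = -1, MRS = (5/4)·(z/w)^2.
Setting (5/4)·(z/8)^2 = 125/64 gives (z/8)^2 = 25/16, so z/8 = 1.25 and z = 10.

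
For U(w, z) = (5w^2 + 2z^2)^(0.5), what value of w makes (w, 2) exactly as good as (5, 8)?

U depends on (w, z) only through S = 5w^2 + 2z^2, so equal utility means equal S. At (5, 8): S = 253.
With z = 2: 2·2^2 = 8, so 5w^2 = 253 − 8 = 245, i.e. w^2 = 49.
Hence w = √49 = 7.
Check: U(7, 2) = 15.906.

w = 7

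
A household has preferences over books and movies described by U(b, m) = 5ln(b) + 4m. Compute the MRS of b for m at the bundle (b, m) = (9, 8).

MU_b = 5/b, MU_m = 4.
MRS = 5/b ÷ 4.
At (9, 8): MRS = 5/36.
So at (9, 8) the consumer would give up 5/36 units of m for one more unit of b.

MRS = 5/36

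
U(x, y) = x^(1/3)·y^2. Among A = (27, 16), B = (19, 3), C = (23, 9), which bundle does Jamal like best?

Bundle A

Evaluate utility at each bundle:
U(A) = 768.000.
U(B) = 24.016.
U(C) = 230.353.
Highest utility is A, so A ≻ C ≻ B.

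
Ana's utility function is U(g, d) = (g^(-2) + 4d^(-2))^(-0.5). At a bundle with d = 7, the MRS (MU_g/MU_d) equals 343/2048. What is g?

g = 8

For CES with ρ = -2, MRS = (1/4)·(d/g)^3.
Setting (1/4)·(7/g)^3 = 343/2048 gives (7/g)^3 = 343/512, so 7/g = 0.875 and g = 8.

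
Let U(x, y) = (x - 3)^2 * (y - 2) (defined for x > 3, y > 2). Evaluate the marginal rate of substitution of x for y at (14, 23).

MRS = 42/11

MU_x = 2·(x−3)·(y−2), MU_y = (x−3)^2.
MRS = (2/1)·(y−2)/(x−3).
At (14, 23): MRS = 42/11.
That is, one extra unit of x is worth 42/11 units of y at the margin.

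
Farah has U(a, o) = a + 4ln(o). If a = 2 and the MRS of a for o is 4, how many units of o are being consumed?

MU_a = 1, MU_o = 4/o.
MRS = 1 ÷ (4/o).
MRS depends only on o: 0.25·o = 4 ⇒ o = 4/0.25 = 16.

o = 16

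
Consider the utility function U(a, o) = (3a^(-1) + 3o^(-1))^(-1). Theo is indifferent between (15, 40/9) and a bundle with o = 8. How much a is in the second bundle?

U depends on (a, o) only through S = 3a^(-1) + 3o^(-1), so equal utility means equal S. At (15, 40/9): S = 0.875.
With o = 8: 3·8^(-1) = 0.375, so 3a^(-1) = 0.875 − 0.375 = 0.5, i.e. a^(-1) = 1/6.
Hence a = 1/(1/6) = 6.
Check: U(6, 8) = 1.1429.

a = 6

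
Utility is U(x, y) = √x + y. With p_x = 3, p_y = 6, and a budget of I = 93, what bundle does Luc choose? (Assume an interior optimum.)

MU_x = 1/(2√x), MU_y = 1.
MRS = 1/(2√x) ÷ 1.
Tangency: set MRS = p_x/p_y = 3/6 = 0.5.
MRS depends only on x: 0.5/√x = 0.5 ⇒ √x = 0.5/0.5 = 1 ⇒ x* = 1.
From the budget, 6·y = 93 − 3·1 = 90, so y* = 15.

x* = 1, y* = 15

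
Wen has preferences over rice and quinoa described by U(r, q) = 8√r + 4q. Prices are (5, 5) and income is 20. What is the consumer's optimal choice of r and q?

r* = 1, q* = 3

MU_r = 8/(2√r), MU_q = 4.
MRS = 8/(2√r) ÷ 4.
Tangency: set MRS = p_r/p_q = 5/5 = 1.
MRS depends only on r: 1/√r = 1 ⇒ √r = 1/1 = 1 ⇒ r* = 1.
From the budget, 5·q = 20 − 5·1 = 15, so q* = 3.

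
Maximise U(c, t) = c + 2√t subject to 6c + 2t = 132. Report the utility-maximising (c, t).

MU_c = 1, MU_t = 2/(2√t).
MRS = 1 ÷ (2/(2√t)).
Tangency: set MRS = p_c/p_t = 6/2 = 3.
MRS depends only on t: √t = 3 ⇒ √t = 3 ⇒ t* = 9.
From the budget, 6·c = 132 − 2·9 = 114, so c* = 19.

c* = 19, t* = 9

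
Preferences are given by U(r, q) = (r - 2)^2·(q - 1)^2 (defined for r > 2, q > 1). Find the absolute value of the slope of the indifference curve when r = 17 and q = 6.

MU_r = 2·(r−2)·(q−1)^2, MU_q = 2·(r−2)^2·(q−1).
MRS = (q−1)/(r−2).
At (17, 6): MRS = 1/3.
So at (17, 6) the consumer would give up 1/3 units of q for one more unit of r.

MRS = 1/3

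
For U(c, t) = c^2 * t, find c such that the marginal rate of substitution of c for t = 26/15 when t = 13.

MU_c = 2·c·t and MU_t = c^2.
MRS = MU_c/MU_t = (2/1)·t/c.
Substitute t = 13: MRS = 26/c. Setting 26/c = 26/15 gives c = 26/(26/15) = 15.

c = 15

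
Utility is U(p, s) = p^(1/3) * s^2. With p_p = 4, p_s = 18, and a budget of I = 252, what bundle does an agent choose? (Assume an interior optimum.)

MU_p = 1/3·p^(-2/3)·s^2 and MU_s = 2·p^(1/3)·s.
MRS = MU_p/MU_s = (1/6)·s/p.
Tangency: set MRS = p_p/p_s = 4/18 = 2/9.
So (1/6)·s/p = 2/9, i.e. s = (4/3)·p.
Substitute into the budget 4·p + 18·s = 252: 28·p = 252, so p* = 9.
Then s* = (4/3)·9 = 12.

p* = 9, s* = 12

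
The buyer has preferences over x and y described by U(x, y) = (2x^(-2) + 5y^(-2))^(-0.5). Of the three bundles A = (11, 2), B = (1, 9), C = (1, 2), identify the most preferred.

Evaluate utility at each bundle:
U(A) = 0.889.
U(B) = 0.696.
U(C) = 0.555.
Highest utility is A, so A ≻ B ≻ C.

Bundle A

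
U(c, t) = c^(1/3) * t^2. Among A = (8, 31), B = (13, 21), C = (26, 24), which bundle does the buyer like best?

Evaluate utility at each bundle:
U(A) = 1922.000.
U(B) = 1036.939.
U(C) = 1706.398.
Highest utility is A, so A ≻ C ≻ B.

Bundle A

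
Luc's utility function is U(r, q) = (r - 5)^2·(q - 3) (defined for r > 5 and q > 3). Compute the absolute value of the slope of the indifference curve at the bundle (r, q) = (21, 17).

MRS = 1.75

MU_r = 2·(r−5)·(q−3), MU_q = (r−5)^2.
MRS = (2/1)·(q−3)/(r−5).
At (21, 17): MRS = 1.75.
That is, one extra unit of r is worth 1.75 units of q at the margin.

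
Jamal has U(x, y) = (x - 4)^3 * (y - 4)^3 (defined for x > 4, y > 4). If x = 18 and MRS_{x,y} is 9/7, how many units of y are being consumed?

y = 22

MU_x = 3·(x−4)^2·(y−4)^3, MU_y = 3·(x−4)^3·(y−4)^2.
MRS = (y−4)/(x−4).
Substitute x = 18: MRS = (y − 4)/14. Setting this equal to 9/7 gives y − 4 = (9/7)·14 = 18, so y = 22.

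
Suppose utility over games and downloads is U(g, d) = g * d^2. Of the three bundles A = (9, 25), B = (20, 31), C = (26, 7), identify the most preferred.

Bundle B

Evaluate utility at each bundle:
U(A) = 5625.
U(B) = 19220.
U(C) = 1274.
Highest utility is B, so B ≻ A ≻ C.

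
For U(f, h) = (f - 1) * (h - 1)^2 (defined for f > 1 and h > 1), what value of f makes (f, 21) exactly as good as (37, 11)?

U(37, 11) = 3600.
Set U(f, 21) = 3600 and solve.
With h = 21: (21 − 1)^2 = 400, so (f − 1) = 3600/400 = 9.
So f = 1 + 9 = 10.
Check: U(10, 21) = 3600.

f = 10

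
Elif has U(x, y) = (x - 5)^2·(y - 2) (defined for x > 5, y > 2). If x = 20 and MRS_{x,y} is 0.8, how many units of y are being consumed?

y = 8

MU_x = 2·(x−5)·(y−2), MU_y = (x−5)^2.
MRS = (2/1)·(y−2)/(x−5).
Substitute x = 20: MRS = (y − 2)/7.5. Setting this equal to 0.8 gives y − 2 = 0.8·7.5 = 6, so y = 8.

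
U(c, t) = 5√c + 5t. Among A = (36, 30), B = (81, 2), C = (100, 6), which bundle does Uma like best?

Bundle A

Evaluate utility at each bundle:
U(A) = 180.000.
U(B) = 55.000.
U(C) = 80.000.
Highest utility is A, so A ≻ C ≻ B.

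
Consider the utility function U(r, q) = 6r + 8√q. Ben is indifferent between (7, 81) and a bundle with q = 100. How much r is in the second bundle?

r = 17/3

U(7, 81) = 114.
Set U(r, 100) = 114 and solve.
With q = 100: √100 = 10, so 6r = 114 − 8·10 = 34 and r = 17/3.
Check: U(17/3, 100) = 114.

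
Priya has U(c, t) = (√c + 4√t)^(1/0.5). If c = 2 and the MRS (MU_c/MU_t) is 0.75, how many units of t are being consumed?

t = 18

For CES with ρ = 0.5, MRS = (1/4)·√(t/c).
Setting (1/4)·√(t/2) = 0.75 gives √(t/2) = 3, so t/2 = 9 and t = 18.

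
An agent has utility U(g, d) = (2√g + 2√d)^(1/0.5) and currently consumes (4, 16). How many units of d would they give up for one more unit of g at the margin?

MRS = 2

For CES with ρ = 0.5, MRS = √(d/g).
At (4, 16): MRS = 2.
That is, one extra unit of g is worth 2 units of d at the margin.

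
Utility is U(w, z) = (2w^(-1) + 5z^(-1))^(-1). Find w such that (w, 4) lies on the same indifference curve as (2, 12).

w = 12

U depends on (w, z) only through S = 2w^(-1) + 5z^(-1), so equal utility means equal S. At (2, 12): S = 17/12.
With z = 4: 5·4^(-1) = 1.25, so 2w^(-1) = 17/12 − 1.25 = 1/6, i.e. w^(-1) = 1/12.
Hence w = 1/(1/12) = 12.
Check: U(12, 4) = 0.7059.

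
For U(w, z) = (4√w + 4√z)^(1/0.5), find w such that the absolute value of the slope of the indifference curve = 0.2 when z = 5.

w = 125

For CES with ρ = 0.5, MRS = √(z/w).
Setting √(5/w) = 0.2 gives 5/w = 1/25 and w = 125.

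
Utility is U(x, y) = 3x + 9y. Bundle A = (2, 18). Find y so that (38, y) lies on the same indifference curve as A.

U(2, 18) = 168.
Set U(38, y) = 168 and solve.
3·38 + 9y = 168 ⇒ 9y = 54 ⇒ y = 6.
Check: U(38, 6) = 168.

y = 6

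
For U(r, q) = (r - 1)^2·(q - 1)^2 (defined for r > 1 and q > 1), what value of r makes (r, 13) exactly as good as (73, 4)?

r = 19

U(73, 4) = 46656.
Set U(r, 13) = 46656 and solve.
With q = 13: (13 − 1)^2 = 144, so (r − 1)^2 = 46656/144 = 324.
Taking the square root (with r > 1): r − 1 = 18, so r = 19.
Check: U(19, 13) = 46656.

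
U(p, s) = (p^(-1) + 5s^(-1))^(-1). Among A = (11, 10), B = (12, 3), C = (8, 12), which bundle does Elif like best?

Bundle C

Evaluate utility at each bundle:
U(A) = 1.692.
U(B) = 0.571.
U(C) = 1.846.
Highest utility is C, so C ≻ A ≻ B.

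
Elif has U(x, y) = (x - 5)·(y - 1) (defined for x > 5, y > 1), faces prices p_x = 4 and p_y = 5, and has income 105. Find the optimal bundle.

MU_x = (y−1), MU_y = (x−5).
MRS = (y−1)/(x−5).
Tangency: set MRS = p_x/p_y = 4/5 = 0.8.
So (y − 1)/(x − 5) = 0.8, i.e. (y − 1) = 0.8·(x − 5).
Rewrite the budget in excess-of-subsistence terms: 4·(x − 5) + 5·(y − 1) = 105 − 4·5 − 5·1 = 80.
Substituting, 8·(x − 5) = 80, so x − 5 = 10 and x* = 15.
Then y − 1 = 0.8·10 = 8, so y* = 9.

x* = 15, y* = 9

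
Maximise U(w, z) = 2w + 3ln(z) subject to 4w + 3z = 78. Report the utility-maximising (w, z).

w* = 18, z* = 2

MU_w = 2, MU_z = 3/z.
MRS = 2 ÷ (3/z).
Tangency: set MRS = p_w/p_z = 4/3.
MRS depends only on z: (2/3)·z = 4/3 ⇒ z* = (4/3)/(2/3) = 2.
From the budget, 4·w = 78 − 3·2 = 72, so w* = 18.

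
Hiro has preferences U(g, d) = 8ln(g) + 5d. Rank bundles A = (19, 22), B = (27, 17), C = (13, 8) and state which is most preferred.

Bundle A

Evaluate utility at each bundle:
U(A) = 133.556.
U(B) = 111.367.
U(C) = 60.520.
Highest utility is A, so A ≻ B ≻ C.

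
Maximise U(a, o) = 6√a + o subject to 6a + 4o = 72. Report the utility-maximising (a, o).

a* = 4, o* = 12

MU_a = 6/(2√a), MU_o = 1.
MRS = 6/(2√a) ÷ 1.
Tangency: set MRS = p_a/p_o = 6/4 = 1.5.
MRS depends only on a: 3/√a = 1.5 ⇒ √a = 3/1.5 = 2 ⇒ a* = 4.
From the budget, 4·o = 72 − 6·4 = 48, so o* = 12.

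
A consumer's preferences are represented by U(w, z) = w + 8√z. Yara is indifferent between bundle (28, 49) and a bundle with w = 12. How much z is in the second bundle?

z = 81

U(28, 49) = 84.
Set U(12, z) = 84 and solve.
With w = 12: 8√z = 84 − 12 = 72, so √z = 9 and z = 81.
Check: U(12, 81) = 84.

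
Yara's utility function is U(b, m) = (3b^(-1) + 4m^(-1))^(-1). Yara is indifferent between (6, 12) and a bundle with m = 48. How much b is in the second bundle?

b = 4

U depends on (b, m) only through S = 3b^(-1) + 4m^(-1), so equal utility means equal S. At (6, 12): S = 5/6.
With m = 48: 4·48^(-1) = 1/12, so 3b^(-1) = 5/6 − 1/12 = 0.75, i.e. b^(-1) = 0.25.
Hence b = 1/0.25 = 4.
Check: U(4, 48) = 1.2.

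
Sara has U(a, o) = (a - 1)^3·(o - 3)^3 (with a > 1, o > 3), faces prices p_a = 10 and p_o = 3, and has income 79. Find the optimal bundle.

a* = 4, o* = 13

MU_a = 3·(a−1)^2·(o−3)^3, MU_o = 3·(a−1)^3·(o−3)^2.
MRS = (o−3)/(a−1).
Tangency: set MRS = p_a/p_o = 10/3.
So (o − 3)/(a − 1) = 10/3, i.e. (o − 3) = (10/3)·(a − 1).
Rewrite the budget in excess-of-subsistence terms: 10·(a − 1) + 3·(o − 3) = 79 − 10·1 − 3·3 = 60.
Substituting, 20·(a − 1) = 60, so a − 1 = 3 and a* = 4.
Then o − 3 = (10/3)·3 = 10, so o* = 13.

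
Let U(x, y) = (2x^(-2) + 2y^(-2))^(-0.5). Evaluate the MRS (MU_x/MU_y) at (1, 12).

For CES with ρ = -2, MRS = (y/x)^3.
At (1, 12): MRS = 1728.
The indifference curve has slope −1728 at this bundle.

MRS = 1728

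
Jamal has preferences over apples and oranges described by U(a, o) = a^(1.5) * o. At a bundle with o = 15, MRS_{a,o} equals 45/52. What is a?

MU_a = 1.5·√a·o and MU_o = a^(1.5).
MRS = MU_a/MU_o = (1.5)·o/a.
Substitute o = 15: MRS = 22.5/a. Setting 22.5/a = 45/52 gives a = 22.5/(45/52) = 26.

a = 26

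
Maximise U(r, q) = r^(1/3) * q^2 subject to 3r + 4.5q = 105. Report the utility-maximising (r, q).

MU_r = 1/3·r^(-2/3)·q^2 and MU_q = 2·r^(1/3)·q.
MRS = MU_r/MU_q = (1/6)·q/r.
Tangency: set MRS = p_r/p_q = 3/4.5 = 2/3.
So (1/6)·q/r = 2/3, i.e. q = 4·r.
Substitute into the budget 3·r + 4.5·q = 105: 21·r = 105, so r* = 5.
Then q* = 4·5 = 20.

r* = 5, q* = 20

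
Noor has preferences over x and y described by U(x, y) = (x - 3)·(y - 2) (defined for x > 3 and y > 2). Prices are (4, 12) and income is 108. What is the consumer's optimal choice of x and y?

MU_x = (y−2), MU_y = (x−3).
MRS = (y−2)/(x−3).
Tangency: set MRS = p_x/p_y = 4/12 = 1/3.
So (y − 2)/(x − 3) = 1/3, i.e. (y − 2) = (1/3)·(x − 3).
Rewrite the budget in excess-of-subsistence terms: 4·(x − 3) + 12·(y − 2) = 108 − 4·3 − 12·2 = 72.
Substituting, 8·(x − 3) = 72, so x − 3 = 9 and x* = 12.
Then y − 2 = (1/3)·9 = 3, so y* = 5.

x* = 12, y* = 5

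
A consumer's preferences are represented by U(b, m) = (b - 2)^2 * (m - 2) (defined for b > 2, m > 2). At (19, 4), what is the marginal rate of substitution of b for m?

MRS = 4/17

MU_b = 2·(b−2)·(m−2), MU_m = (b−2)^2.
MRS = (2/1)·(m−2)/(b−2).
At (19, 4): MRS = 4/17.
So at (19, 4) the consumer would give up 4/17 units of m for one more unit of b.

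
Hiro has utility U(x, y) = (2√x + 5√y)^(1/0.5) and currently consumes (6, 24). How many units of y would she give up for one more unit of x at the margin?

For CES with ρ = 0.5, MRS = (2/5)·√(y/x).
At (6, 24): MRS = 0.8.
The indifference curve has slope −0.8 at this bundle.

MRS = 0.8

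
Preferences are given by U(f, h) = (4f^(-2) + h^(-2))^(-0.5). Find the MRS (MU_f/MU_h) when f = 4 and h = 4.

MRS = 4

For CES with ρ = -2, MRS = (4/1)·(h/f)^3.
At (4, 4): MRS = 4.
So at (4, 4) the consumer would give up 4 units of h for one more unit of f.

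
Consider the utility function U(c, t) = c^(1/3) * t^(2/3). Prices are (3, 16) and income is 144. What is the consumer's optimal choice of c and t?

c* = 16, t* = 6

MU_c = 1/3·c^(-2/3)·t^(2/3) and MU_t = 2/3·c^(1/3)·t^(-1/3).
MRS = MU_c/MU_t = (0.5)·t/c.
Tangency: set MRS = p_c/p_t = 3/16.
So (0.5)·t/c = 3/16, i.e. t = 0.375·c.
Substitute into the budget 3·c + 16·t = 144: 9·c = 144, so c* = 16.
Then t* = 0.375·16 = 6.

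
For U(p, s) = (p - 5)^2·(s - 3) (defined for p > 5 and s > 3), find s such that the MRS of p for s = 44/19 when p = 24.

MU_p = 2·(p−5)·(s−3), MU_s = (p−5)^2.
MRS = (2/1)·(s−3)/(p−5).
Substitute p = 24: MRS = (s − 3)/9.5. Setting this equal to 44/19 gives s − 3 = (44/19)·9.5 = 22, so s = 25.

s = 25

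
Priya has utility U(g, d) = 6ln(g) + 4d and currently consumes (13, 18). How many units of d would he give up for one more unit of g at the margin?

MU_g = 6/g, MU_d = 4.
MRS = 6/g ÷ 4.
At (13, 18): MRS = 3/26.
The indifference curve has slope −3/26 at this bundle.

MRS = 3/26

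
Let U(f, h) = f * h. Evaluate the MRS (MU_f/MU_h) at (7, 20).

MU_f = h and MU_h = f.
MRS = MU_f/MU_h = h/f.
At (7, 20): MRS = 20/7.
The indifference curve has slope −20/7 at this bundle.

MRS = 20/7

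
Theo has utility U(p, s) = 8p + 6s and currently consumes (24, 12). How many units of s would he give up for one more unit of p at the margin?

MRS = 4/3

MU_p = 8, MU_s = 6, so MRS = 8/6 = 4/3 at every bundle.
At (24, 12): MRS = 4/3.
So at (24, 12) the consumer would give up 4/3 units of s for one more unit of p.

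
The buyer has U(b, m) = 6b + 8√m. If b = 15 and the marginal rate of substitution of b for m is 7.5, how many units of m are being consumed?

m = 25

MU_b = 6, MU_m = 8/(2√m).
MRS = 6 ÷ (8/(2√m)).
MRS depends only on m: 1.5·√m = 7.5 ⇒ √m = 7.5/1.5 = 5 ⇒ m = 25.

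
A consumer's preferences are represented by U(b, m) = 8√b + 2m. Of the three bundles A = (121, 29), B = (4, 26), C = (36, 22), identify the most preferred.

Evaluate utility at each bundle:
U(A) = 146.000.
U(B) = 68.000.
U(C) = 92.000.
Highest utility is A, so A ≻ C ≻ B.

Bundle A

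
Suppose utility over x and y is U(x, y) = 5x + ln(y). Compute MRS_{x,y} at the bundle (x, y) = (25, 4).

MU_x = 5, MU_y = 1/y.
MRS = 5 ÷ (1/y).
At (25, 4): MRS = 20.
The indifference curve has slope −20 at this bundle.

MRS = 20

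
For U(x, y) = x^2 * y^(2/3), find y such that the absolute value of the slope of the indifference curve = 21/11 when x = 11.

y = 7

MU_x = 2·x·y^(2/3) and MU_y = 2/3·x^2·y^(-1/3).
MRS = MU_x/MU_y = (3)·y/x.
Substitute x = 11: MRS = y/(11/3). Setting y/(11/3) = 21/11 gives y = (21/11)·(11/3) = 7.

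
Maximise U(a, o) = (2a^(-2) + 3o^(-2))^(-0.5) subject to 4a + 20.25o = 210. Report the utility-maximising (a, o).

a* = 12, o* = 8

For CES with ρ = -2, MRS = (2/3)·(o/a)^3.
Tangency: set MRS = p_a/p_o = 4/20.25 = 16/81.
So (o/a)^3 = 8/27; taking the cube root, o/a = 2/3, i.e. o = (2/3)·a.
Substitute into the budget 4·a + 20.25·o = 210: 17.5·a = 210, so a* = 12 and o* = (2/3)·12 = 8.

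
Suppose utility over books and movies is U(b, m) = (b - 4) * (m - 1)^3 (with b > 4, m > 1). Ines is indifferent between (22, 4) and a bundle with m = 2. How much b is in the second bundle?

U(22, 4) = 486.
Set U(b, 2) = 486 and solve.
With m = 2: (2 − 1)^3 = 1, so (b − 4) = 486/1 = 486.
So b = 4 + 486 = 490.
Check: U(490, 2) = 486.

b = 490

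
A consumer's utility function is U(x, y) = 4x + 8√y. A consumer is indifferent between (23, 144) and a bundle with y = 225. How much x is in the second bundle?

x = 17

U(23, 144) = 188.
Set U(x, 225) = 188 and solve.
With y = 225: √225 = 15, so 4x = 188 − 8·15 = 68 and x = 17.
Check: U(17, 225) = 188.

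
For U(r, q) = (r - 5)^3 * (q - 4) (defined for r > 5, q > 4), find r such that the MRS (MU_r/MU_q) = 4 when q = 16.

r = 14

MU_r = 3·(r−5)^2·(q−4), MU_q = (r−5)^3.
MRS = (3/1)·(q−4)/(r−5).
Substitute q = 16: MRS = 36/(r − 5). Setting this equal to 4 gives r − 5 = 36/4 = 9, so r = 14.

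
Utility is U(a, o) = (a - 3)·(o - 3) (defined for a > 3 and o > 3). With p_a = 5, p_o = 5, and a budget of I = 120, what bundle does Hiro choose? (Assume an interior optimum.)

MU_a = (o−3), MU_o = (a−3).
MRS = (o−3)/(a−3).
Tangency: set MRS = p_a/p_o = 5/5 = 1.
So (o − 3)/(a − 3) = 1, i.e. (o − 3) = (a − 3).
Rewrite the budget in excess-of-subsistence terms: 5·(a − 3) + 5·(o − 3) = 120 − 5·3 − 5·3 = 90.
Substituting, 10·(a − 3) = 90, so a − 3 = 9 and a* = 12.
Then o − 3 = 9, so o* = 12.

a* = 12, o* = 12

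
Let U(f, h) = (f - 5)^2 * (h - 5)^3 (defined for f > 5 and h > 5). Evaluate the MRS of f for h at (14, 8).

MRS = 2/9

MU_f = 2·(f−5)·(h−5)^3, MU_h = 3·(f−5)^2·(h−5)^2.
MRS = (2/3)·(h−5)/(f−5).
At (14, 8): MRS = 2/9.
So at (14, 8) the consumer would give up 2/9 units of h for one more unit of f.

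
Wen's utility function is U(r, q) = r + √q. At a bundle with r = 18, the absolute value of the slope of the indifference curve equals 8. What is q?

q = 16

MU_r = 1, MU_q = 1/(2√q).
MRS = 1 ÷ (1/(2√q)).
MRS depends only on q: 2·√q = 8 ⇒ √q = 8/2 = 4 ⇒ q = 16.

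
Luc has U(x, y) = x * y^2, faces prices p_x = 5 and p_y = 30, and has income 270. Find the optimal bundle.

MU_x = y^2 and MU_y = 2·x·y.
MRS = MU_x/MU_y = (1/2)·y/x.
Tangency: set MRS = p_x/p_y = 5/30 = 1/6.
So (1/2)·y/x = 1/6, i.e. y = (1/3)·x.
Substitute into the budget 5·x + 30·y = 270: 15·x = 270, so x* = 18.
Then y* = (1/3)·18 = 6.

x* = 18, y* = 6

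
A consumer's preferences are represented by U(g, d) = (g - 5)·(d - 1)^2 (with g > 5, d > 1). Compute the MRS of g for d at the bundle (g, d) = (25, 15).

MRS = 0.35

MU_g = (d−1)^2, MU_d = 2·(g−5)·(d−1).
MRS = (1/2)·(d−1)/(g−5).
At (25, 15): MRS = 0.35.
So at (25, 15) the consumer would give up 0.35 units of d for one more unit of g.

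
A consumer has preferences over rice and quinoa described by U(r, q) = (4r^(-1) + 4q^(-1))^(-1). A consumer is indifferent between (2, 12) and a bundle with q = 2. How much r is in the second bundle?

U depends on (r, q) only through S = 4r^(-1) + 4q^(-1), so equal utility means equal S. At (2, 12): S = 7/3.
With q = 2: 4·2^(-1) = 2, so 4r^(-1) = 7/3 − 2 = 1/3, i.e. r^(-1) = 1/12.
Hence r = 1/(1/12) = 12.
Check: U(12, 2) = 0.4286.

r = 12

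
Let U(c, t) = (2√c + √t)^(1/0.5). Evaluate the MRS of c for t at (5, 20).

MRS = 4

For CES with ρ = 0.5, MRS = (2/1)·√(t/c).
At (5, 20): MRS = 4.
That is, one extra unit of c is worth 4 units of t at the margin.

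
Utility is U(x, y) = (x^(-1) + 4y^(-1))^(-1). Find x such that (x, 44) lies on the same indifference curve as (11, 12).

x = 3

U depends on (x, y) only through S = x^(-1) + 4y^(-1), so equal utility means equal S. At (11, 12): S = 14/33.
With y = 44: 4·44^(-1) = 1/11, so x^(-1) = 14/33 − 1/11 = 1/3.
Hence x = 1/(1/3) = 3.
Check: U(3, 44) = 2.3571.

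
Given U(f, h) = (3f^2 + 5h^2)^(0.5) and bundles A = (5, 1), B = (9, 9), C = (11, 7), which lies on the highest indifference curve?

Bundle B

Evaluate utility at each bundle:
U(A) = 8.944.
U(B) = 25.456.
U(C) = 24.658.
Highest utility is B, so B ≻ C ≻ A.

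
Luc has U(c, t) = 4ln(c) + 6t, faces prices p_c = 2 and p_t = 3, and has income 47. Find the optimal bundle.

c* = 1, t* = 15

MU_c = 4/c, MU_t = 6.
MRS = 4/c ÷ 6.
Tangency: set MRS = p_c/p_t = 2/3.
MRS depends only on c: (2/3)/c = 2/3 ⇒ c* = (2/3)/(2/3) = 1.
From the budget, 3·t = 47 − 2·1 = 45, so t* = 15.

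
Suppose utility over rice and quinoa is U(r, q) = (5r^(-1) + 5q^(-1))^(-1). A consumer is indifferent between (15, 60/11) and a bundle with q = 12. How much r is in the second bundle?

U depends on (r, q) only through S = 5r^(-1) + 5q^(-1), so equal utility means equal S. At (15, 60/11): S = 1.25.
With q = 12: 5·12^(-1) = 5/12, so 5r^(-1) = 1.25 − 5/12 = 5/6, i.e. r^(-1) = 1/6.
Hence r = 1/(1/6) = 6.
Check: U(6, 12) = 0.8.

r = 6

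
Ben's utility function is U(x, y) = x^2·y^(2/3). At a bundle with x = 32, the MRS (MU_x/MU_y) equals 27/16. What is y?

MU_x = 2·x·y^(2/3) and MU_y = 2/3·x^2·y^(-1/3).
MRS = MU_x/MU_y = (3)·y/x.
Substitute x = 32: MRS = y/(32/3). Setting y/(32/3) = 27/16 gives y = (27/16)·(32/3) = 18.

y = 18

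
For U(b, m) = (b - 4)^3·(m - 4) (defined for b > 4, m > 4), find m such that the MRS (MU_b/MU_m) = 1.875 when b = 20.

MU_b = 3·(b−4)^2·(m−4), MU_m = (b−4)^3.
MRS = (3/1)·(m−4)/(b−4).
Substitute b = 20: MRS = (m − 4)/(16/3). Setting this equal to 1.875 gives m − 4 = 1.875·(16/3) = 10, so m = 14.

m = 14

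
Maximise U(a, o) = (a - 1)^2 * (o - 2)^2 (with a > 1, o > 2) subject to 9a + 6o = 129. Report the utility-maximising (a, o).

a* = 7, o* = 11

MU_a = 2·(a−1)·(o−2)^2, MU_o = 2·(a−1)^2·(o−2).
MRS = (o−2)/(a−1).
Tangency: set MRS = p_a/p_o = 9/6 = 1.5.
So (o − 2)/(a − 1) = 1.5, i.e. (o − 2) = 1.5·(a − 1).
Rewrite the budget in excess-of-subsistence terms: 9·(a − 1) + 6·(o − 2) = 129 − 9·1 − 6·2 = 108.
Substituting, 18·(a − 1) = 108, so a − 1 = 6 and a* = 7.
Then o − 2 = 1.5·6 = 9, so o* = 11.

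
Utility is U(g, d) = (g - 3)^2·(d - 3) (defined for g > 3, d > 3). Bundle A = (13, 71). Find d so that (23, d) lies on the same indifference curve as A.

d = 20

U(13, 71) = 6800.
Set U(23, d) = 6800 and solve.
With g = 23: (23 − 3)^2 = 400, so (d − 3) = 6800/400 = 17.
So d = 3 + 17 = 20.
Check: U(23, 20) = 6800.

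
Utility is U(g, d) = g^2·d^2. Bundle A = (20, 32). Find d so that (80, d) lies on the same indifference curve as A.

U(20, 32) = 409600.
Set U(80, d) = 409600 and solve.
With g = 80: 80^2 = 6400, so d^2 = 409600/6400 = 64; taking the square root, d = 8.
Check: U(80, 8) = 409600.

d = 8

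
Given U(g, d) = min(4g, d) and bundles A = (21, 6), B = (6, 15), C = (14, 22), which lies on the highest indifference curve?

Bundle C

Evaluate utility at each bundle:
U(A) = 6.
U(B) = 15.
U(C) = 22.
Highest utility is C, so C ≻ B ≻ A.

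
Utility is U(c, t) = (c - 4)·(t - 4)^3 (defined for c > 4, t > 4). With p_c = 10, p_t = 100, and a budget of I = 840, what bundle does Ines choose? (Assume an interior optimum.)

c* = 14, t* = 7

MU_c = (t−4)^3, MU_t = 3·(c−4)·(t−4)^2.
MRS = (1/3)·(t−4)/(c−4).
Tangency: set MRS = p_c/p_t = 10/100 = 0.1.
So (1/3)·(t − 4)/(c − 4) = 0.1, i.e. (t − 4) = 0.3·(c − 4).
Rewrite the budget in excess-of-subsistence terms: 10·(c − 4) + 100·(t − 4) = 840 − 10·4 − 100·4 = 400.
Substituting, 40·(c − 4) = 400, so c − 4 = 10 and c* = 14.
Then t − 4 = 0.3·10 = 3, so t* = 7.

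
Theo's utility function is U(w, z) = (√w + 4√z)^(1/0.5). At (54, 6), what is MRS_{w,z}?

For CES with ρ = 0.5, MRS = (1/4)·√(z/w).
At (54, 6): MRS = 1/12.
The indifference curve has slope −1/12 at this bundle.

MRS = 1/12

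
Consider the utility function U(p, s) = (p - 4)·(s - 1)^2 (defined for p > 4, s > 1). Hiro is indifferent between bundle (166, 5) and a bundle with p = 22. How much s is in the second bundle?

s = 13

U(166, 5) = 2592.
Set U(22, s) = 2592 and solve.
With p = 22: (22 − 4) = 18, so (s − 1)^2 = 2592/18 = 144.
Taking the square root (with s > 1): s − 1 = 12, so s = 13.
Check: U(22, 13) = 2592.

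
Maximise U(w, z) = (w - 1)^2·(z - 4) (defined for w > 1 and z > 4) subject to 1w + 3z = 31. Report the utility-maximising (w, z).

w* = 13, z* = 6

MU_w = 2·(w−1)·(z−4), MU_z = (w−1)^2.
MRS = (2/1)·(z−4)/(w−1).
Tangency: set MRS = p_w/p_z = 1/3.
So (2/1)·(z − 4)/(w − 1) = 1/3, i.e. (z − 4) = (1/6)·(w − 1).
Rewrite the budget in excess-of-subsistence terms: 1·(w − 1) + 3·(z − 4) = 31 − 1·1 − 3·4 = 18.
Substituting, 1.5·(w − 1) = 18, so w − 1 = 12 and w* = 13.
Then z − 4 = (1/6)·12 = 2, so z* = 6.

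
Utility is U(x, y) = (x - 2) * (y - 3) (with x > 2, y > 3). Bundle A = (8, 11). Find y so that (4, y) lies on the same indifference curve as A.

y = 27

U(8, 11) = 48.
Set U(4, y) = 48 and solve.
With x = 4: (4 − 2) = 2, so (y − 3) = 48/2 = 24.
So y = 3 + 24 = 27.
Check: U(4, 27) = 48.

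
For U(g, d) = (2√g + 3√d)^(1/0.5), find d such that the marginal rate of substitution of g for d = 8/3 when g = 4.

d = 64

For CES with ρ = 0.5, MRS = (2/3)·√(d/g).
Setting (2/3)·√(d/4) = 8/3 gives √(d/4) = 4, so d/4 = 16 and d = 64.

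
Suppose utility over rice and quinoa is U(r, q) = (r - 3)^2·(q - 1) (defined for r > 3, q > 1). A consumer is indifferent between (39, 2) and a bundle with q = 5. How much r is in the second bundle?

r = 21

U(39, 2) = 1296.
Set U(r, 5) = 1296 and solve.
With q = 5: (5 − 1) = 4, so (r − 3)^2 = 1296/4 = 324.
Taking the square root (with r > 3): r − 3 = 18, so r = 21.
Check: U(21, 5) = 1296.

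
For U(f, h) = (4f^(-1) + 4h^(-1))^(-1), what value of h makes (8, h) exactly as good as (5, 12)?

h = 120/19

U depends on (f, h) only through S = 4f^(-1) + 4h^(-1), so equal utility means equal S. At (5, 12): S = 17/15.
With f = 8: 4·8^(-1) = 0.5, so 4h^(-1) = 17/15 − 0.5 = 19/30, i.e. h^(-1) = 19/120.
Hence h = 1/(19/120) = 120/19.
Check: U(8, 120/19) = 0.8824.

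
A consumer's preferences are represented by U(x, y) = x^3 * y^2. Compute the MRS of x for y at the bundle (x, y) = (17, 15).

MU_x = 3·x^2·y^2 and MU_y = 2·x^3·y.
MRS = MU_x/MU_y = (3/2)·y/x.
At (17, 15): MRS = 45/34.
The indifference curve has slope −45/34 at this bundle.

MRS = 45/34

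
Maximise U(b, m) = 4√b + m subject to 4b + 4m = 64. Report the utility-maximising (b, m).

MU_b = 4/(2√b), MU_m = 1.
MRS = 4/(2√b) ÷ 1.
Tangency: set MRS = p_b/p_m = 4/4 = 1.
MRS depends only on b: 2/√b = 1 ⇒ √b = 2/1 = 2 ⇒ b* = 4.
From the budget, 4·m = 64 − 4·4 = 48, so m* = 12.

b* = 4, m* = 12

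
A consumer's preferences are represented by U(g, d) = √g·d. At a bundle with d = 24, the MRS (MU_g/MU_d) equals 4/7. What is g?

g = 21

MU_g = 0.5·g^(-0.5)·d and MU_d = √g.
MRS = MU_g/MU_d = (0.5)·d/g.
Substitute d = 24: MRS = 12/g. Setting 12/g = 4/7 gives g = 12/(4/7) = 21.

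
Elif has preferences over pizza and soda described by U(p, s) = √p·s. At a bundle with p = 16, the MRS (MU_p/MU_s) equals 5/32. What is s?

s = 5

MU_p = 0.5·p^(-0.5)·s and MU_s = √p.
MRS = MU_p/MU_s = (0.5)·s/p.
Substitute p = 16: MRS = s/32. Setting s/32 = 5/32 gives s = (5/32)·32 = 5.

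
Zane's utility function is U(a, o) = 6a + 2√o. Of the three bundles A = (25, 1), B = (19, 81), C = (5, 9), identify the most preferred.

Bundle A

Evaluate utility at each bundle:
U(A) = 152.000.
U(B) = 132.000.
U(C) = 36.000.
Highest utility is A, so A ≻ B ≻ C.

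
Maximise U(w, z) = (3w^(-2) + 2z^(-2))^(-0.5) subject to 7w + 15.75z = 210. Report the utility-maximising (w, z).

w* = 12, z* = 8

For CES with ρ = -2, MRS = (3/2)·(z/w)^3.
Tangency: set MRS = p_w/p_z = 7/15.75 = 4/9.
So (z/w)^3 = 8/27; taking the cube root, z/w = 2/3, i.e. z = (2/3)·w.
Substitute into the budget 7·w + 15.75·z = 210: 17.5·w = 210, so w* = 12 and z* = (2/3)·12 = 8.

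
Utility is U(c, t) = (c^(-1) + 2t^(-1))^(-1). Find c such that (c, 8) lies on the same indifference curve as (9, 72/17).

c = 3

U depends on (c, t) only through S = c^(-1) + 2t^(-1), so equal utility means equal S. At (9, 72/17): S = 7/12.
With t = 8: 2·8^(-1) = 0.25, so c^(-1) = 7/12 − 0.25 = 1/3.
Hence c = 1/(1/3) = 3.
Check: U(3, 8) = 1.7143.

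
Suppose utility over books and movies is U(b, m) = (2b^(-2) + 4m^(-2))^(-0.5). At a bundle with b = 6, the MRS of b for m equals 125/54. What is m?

For CES with ρ = -2, MRS = (2/4)·(m/b)^3.
Setting (2/4)·(m/6)^3 = 125/54 gives (m/6)^3 = 125/27, so m/6 = 5/3 and m = 10.

m = 10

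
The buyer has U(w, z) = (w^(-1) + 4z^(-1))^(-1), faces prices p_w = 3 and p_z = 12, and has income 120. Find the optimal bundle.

w* = 8, z* = 8

For CES with ρ = -1, MRS = (1/4)·(z/w)^2.
Tangency: set MRS = p_w/p_z = 3/12 = 0.25.
So (z/w)^2 = 1; taking the square root, z/w = 1, i.e. z = w.
Substitute into the budget 3·w + 12·z = 120: 15·w = 120, so w* = 8 and z* = 8.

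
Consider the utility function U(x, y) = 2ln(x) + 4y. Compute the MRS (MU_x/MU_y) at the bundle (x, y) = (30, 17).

MU_x = 2/x, MU_y = 4.
MRS = 2/x ÷ 4.
At (30, 17): MRS = 1/60.
The indifference curve has slope −1/60 at this bundle.

MRS = 1/60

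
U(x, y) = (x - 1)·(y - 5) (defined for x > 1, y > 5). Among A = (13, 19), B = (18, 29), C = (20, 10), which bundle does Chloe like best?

Bundle B

Evaluate utility at each bundle:
U(A) = 168.
U(B) = 408.
U(C) = 95.
Highest utility is B, so B ≻ A ≻ C.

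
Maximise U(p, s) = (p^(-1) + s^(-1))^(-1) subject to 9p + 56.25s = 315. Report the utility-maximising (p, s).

p* = 10, s* = 4

For CES with ρ = -1, MRS = (s/p)^2.
Tangency: set MRS = p_p/p_s = 9/56.25 = 4/25.
So (s/p)^2 = 4/25; taking the square root, s/p = 0.4, i.e. s = 0.4·p.
Substitute into the budget 9·p + 56.25·s = 315: 31.5·p = 315, so p* = 10 and s* = 0.4·10 = 4.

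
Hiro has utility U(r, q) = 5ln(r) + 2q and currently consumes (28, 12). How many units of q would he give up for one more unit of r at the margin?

MU_r = 5/r, MU_q = 2.
MRS = 5/r ÷ 2.
At (28, 12): MRS = 5/56.
That is, one extra unit of r is worth 5/56 units of q at the margin.

MRS = 5/56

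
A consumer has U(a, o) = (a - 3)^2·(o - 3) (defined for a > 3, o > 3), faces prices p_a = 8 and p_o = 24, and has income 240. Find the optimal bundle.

MU_a = 2·(a−3)·(o−3), MU_o = (a−3)^2.
MRS = (2/1)·(o−3)/(a−3).
Tangency: set MRS = p_a/p_o = 8/24 = 1/3.
So (2/1)·(o − 3)/(a − 3) = 1/3, i.e. (o − 3) = (1/6)·(a − 3).
Rewrite the budget in excess-of-subsistence terms: 8·(a − 3) + 24·(o − 3) = 240 − 8·3 − 24·3 = 144.
Substituting, 12·(a − 3) = 144, so a − 3 = 12 and a* = 15.
Then o − 3 = (1/6)·12 = 2, so o* = 5.

a* = 15, o* = 5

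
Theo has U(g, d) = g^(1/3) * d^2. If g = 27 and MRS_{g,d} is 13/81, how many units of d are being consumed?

MU_g = 1/3·g^(-2/3)·d^2 and MU_d = 2·g^(1/3)·d.
MRS = MU_g/MU_d = (1/6)·d/g.
Substitute g = 27: MRS = d/162. Setting d/162 = 13/81 gives d = (13/81)·162 = 26.

d = 26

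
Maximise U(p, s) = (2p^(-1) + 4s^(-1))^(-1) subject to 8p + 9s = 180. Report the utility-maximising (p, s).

p* = 9, s* = 12

For CES with ρ = -1, MRS = (2/4)·(s/p)^2.
Tangency: set MRS = p_p/p_s = 8/9.
So (s/p)^2 = 16/9; taking the square root, s/p = 4/3, i.e. s = (4/3)·p.
Substitute into the budget 8·p + 9·s = 180: 20·p = 180, so p* = 9 and s* = (4/3)·9 = 12.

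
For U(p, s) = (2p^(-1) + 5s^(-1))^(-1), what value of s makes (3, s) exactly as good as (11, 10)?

s = 330

U depends on (p, s) only through S = 2p^(-1) + 5s^(-1), so equal utility means equal S. At (11, 10): S = 15/22.
With p = 3: 2·3^(-1) = 2/3, so 5s^(-1) = 15/22 − 2/3 = 1/66, i.e. s^(-1) = 1/330.
Hence s = 1/(1/330) = 330.
Check: U(3, 330) = 1.4667.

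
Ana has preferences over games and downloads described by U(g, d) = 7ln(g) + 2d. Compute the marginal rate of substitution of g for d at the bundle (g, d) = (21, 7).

MRS = 1/6

MU_g = 7/g, MU_d = 2.
MRS = 7/g ÷ 2.
At (21, 7): MRS = 1/6.
That is, one extra unit of g is worth 1/6 units of d at the margin.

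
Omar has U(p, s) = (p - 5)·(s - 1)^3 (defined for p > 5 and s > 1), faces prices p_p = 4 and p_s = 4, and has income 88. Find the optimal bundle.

MU_p = (s−1)^3, MU_s = 3·(p−5)·(s−1)^2.
MRS = (1/3)·(s−1)/(p−5).
Tangency: set MRS = p_p/p_s = 4/4 = 1.
So (1/3)·(s − 1)/(p − 5) = 1, i.e. (s − 1) = 3·(p − 5).
Rewrite the budget in excess-of-subsistence terms: 4·(p − 5) + 4·(s − 1) = 88 − 4·5 − 4·1 = 64.
Substituting, 16·(p − 5) = 64, so p − 5 = 4 and p* = 9.
Then s − 1 = 3·4 = 12, so s* = 13.

p* = 9, s* = 13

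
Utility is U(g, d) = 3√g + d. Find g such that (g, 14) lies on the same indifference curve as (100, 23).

U(100, 23) = 53.
Set U(g, 14) = 53 and solve.
With d = 14: 3√g = 53 − 14 = 39, so √g = 13 and g = 169.
Check: U(169, 14) = 53.

g = 169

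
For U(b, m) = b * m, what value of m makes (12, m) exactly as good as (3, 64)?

m = 16

U(3, 64) = 192.
Set U(12, m) = 192 and solve.
With b = 12: m = 192/12 = 16.
Check: U(12, 16) = 192.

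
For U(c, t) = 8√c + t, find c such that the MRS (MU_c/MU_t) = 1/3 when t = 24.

MU_c = 8/(2√c), MU_t = 1.
MRS = 8/(2√c) ÷ 1.
MRS depends only on c: 4/√c = 1/3 ⇒ √c = 4/(1/3) = 12 ⇒ c = 144.

c = 144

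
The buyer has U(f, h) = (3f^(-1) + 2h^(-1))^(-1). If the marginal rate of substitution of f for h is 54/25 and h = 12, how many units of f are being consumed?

For CES with ρ = -1, MRS = (3/2)·(h/f)^2.
Setting (3/2)·(12/f)^2 = 54/25 gives (12/f)^2 = 36/25, so 12/f = 1.2 and f = 10.

f = 10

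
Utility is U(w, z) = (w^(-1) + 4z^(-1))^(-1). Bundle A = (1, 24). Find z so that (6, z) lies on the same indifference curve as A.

U depends on (w, z) only through S = w^(-1) + 4z^(-1), so equal utility means equal S. At (1, 24): S = 7/6.
With w = 6: 6^(-1) = 1/6, so 4z^(-1) = 7/6 − 1/6 = 1, i.e. z^(-1) = 0.25.
Hence z = 1/0.25 = 4.
Check: U(6, 4) = 0.8571.

z = 4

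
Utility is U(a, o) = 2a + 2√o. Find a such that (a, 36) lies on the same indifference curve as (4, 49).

U(4, 49) = 22.
Set U(a, 36) = 22 and solve.
With o = 36: √36 = 6, so 2a = 22 − 2·6 = 10 and a = 5.
Check: U(5, 36) = 22.

a = 5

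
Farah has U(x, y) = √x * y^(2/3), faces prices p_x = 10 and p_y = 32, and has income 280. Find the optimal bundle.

x* = 12, y* = 5

MU_x = 0.5·x^(-0.5)·y^(2/3) and MU_y = 2/3·√x·y^(-1/3).
MRS = MU_x/MU_y = (0.75)·y/x.
Tangency: set MRS = p_x/p_y = 10/32 = 5/16.
So (0.75)·y/x = 5/16, i.e. y = (5/12)·x.
Substitute into the budget 10·x + 32·y = 280: (70/3)·x = 280, so x* = 12.
Then y* = (5/12)·12 = 5.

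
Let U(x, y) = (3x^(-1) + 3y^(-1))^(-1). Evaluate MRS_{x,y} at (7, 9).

For CES with ρ = -1, MRS = (y/x)^2.
At (7, 9): MRS = 81/49.
That is, one extra unit of x is worth 81/49 units of y at the margin.

MRS = 81/49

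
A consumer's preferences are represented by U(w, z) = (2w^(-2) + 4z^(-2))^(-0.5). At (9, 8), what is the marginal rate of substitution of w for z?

MRS = 256/729

For CES with ρ = -2, MRS = (2/4)·(z/w)^3.
At (9, 8): MRS = 256/729.
So at (9, 8) the consumer would give up 256/729 units of z for one more unit of w.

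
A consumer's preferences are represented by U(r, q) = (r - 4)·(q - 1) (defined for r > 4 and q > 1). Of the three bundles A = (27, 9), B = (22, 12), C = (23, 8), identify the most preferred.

Bundle B

Evaluate utility at each bundle:
U(A) = 184.
U(B) = 198.
U(C) = 133.
Highest utility is B, so B ≻ A ≻ C.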